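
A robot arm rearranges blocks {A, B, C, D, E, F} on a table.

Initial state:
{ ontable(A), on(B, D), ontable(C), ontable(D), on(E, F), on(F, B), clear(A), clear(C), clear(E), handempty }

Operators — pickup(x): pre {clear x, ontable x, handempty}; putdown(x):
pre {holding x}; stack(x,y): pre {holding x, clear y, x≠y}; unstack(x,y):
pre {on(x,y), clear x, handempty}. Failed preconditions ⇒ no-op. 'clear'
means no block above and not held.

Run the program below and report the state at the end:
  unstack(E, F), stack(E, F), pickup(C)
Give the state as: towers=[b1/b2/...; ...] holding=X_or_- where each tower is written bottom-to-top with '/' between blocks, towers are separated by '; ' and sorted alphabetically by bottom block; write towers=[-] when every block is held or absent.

towers=[A; D/B/F/E] holding=C

step 1 (unstack(E, F)): towers=[A; C; D/B/F] holding=E
step 2 (stack(E, F)): towers=[A; C; D/B/F/E] holding=-
step 3 (pickup(C)): towers=[A; D/B/F/E] holding=C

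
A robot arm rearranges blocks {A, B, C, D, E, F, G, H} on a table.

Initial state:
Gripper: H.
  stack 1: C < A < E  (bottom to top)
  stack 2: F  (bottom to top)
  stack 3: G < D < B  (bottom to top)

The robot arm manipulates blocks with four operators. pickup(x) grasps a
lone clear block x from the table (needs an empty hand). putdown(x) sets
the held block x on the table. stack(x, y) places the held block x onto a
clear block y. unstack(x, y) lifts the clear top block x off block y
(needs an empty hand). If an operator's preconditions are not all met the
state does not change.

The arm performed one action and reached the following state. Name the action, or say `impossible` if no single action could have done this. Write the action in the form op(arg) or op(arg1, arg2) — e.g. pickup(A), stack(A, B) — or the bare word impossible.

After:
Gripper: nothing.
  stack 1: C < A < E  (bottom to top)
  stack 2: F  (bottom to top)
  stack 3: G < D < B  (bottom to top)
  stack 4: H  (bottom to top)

target: towers=[C/A/E; F; G/D/B; H] holding=-
        putdown(H) → towers=[C/A/E; F; G/D/B; H] holding=-  ← match
       stack(H, E) → towers=[C/A/E/H; F; G/D/B] holding=-
       stack(H, B) → towers=[C/A/E; F; G/D/B/H] holding=-
       stack(H, F) → towers=[C/A/E; F/H; G/D/B] holding=-

putdown(H)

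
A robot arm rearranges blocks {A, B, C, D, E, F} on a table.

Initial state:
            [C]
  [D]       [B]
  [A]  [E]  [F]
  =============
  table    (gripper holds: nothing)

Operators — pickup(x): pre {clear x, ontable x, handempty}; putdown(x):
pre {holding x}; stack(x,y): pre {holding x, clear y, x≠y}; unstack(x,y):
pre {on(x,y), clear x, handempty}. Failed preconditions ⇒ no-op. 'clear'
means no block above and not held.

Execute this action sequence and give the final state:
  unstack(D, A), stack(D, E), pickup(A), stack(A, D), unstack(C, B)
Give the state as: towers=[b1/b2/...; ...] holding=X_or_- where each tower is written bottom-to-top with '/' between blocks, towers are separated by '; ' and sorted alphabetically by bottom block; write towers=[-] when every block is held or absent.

towers=[E/D/A; F/B] holding=C

step 1 (unstack(D, A)): towers=[A; E; F/B/C] holding=D
step 2 (stack(D, E)): towers=[A; E/D; F/B/C] holding=-
step 3 (pickup(A)): towers=[E/D; F/B/C] holding=A
step 4 (stack(A, D)): towers=[E/D/A; F/B/C] holding=-
step 5 (unstack(C, B)): towers=[E/D/A; F/B] holding=C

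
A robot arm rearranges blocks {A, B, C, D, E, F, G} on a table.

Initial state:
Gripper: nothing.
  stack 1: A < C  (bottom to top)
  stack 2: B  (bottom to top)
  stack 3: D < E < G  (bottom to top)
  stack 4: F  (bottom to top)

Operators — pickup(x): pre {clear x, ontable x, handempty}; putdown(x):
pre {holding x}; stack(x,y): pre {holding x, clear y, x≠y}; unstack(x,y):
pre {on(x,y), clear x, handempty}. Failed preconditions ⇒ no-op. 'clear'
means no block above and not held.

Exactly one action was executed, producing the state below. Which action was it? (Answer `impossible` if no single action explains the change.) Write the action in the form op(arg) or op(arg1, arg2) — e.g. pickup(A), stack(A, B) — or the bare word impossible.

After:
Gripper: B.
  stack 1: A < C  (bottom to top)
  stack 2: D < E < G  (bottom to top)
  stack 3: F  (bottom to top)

target: towers=[A/C; D/E/G; F] holding=B
         pickup(B) → towers=[A/C; D/E/G; F] holding=B  ← match
         pickup(F) → towers=[A/C; B; D/E/G] holding=F
     unstack(G, E) → towers=[A/C; B; D/E; F] holding=G
     unstack(C, A) → towers=[A; B; D/E/G; F] holding=C

pickup(B)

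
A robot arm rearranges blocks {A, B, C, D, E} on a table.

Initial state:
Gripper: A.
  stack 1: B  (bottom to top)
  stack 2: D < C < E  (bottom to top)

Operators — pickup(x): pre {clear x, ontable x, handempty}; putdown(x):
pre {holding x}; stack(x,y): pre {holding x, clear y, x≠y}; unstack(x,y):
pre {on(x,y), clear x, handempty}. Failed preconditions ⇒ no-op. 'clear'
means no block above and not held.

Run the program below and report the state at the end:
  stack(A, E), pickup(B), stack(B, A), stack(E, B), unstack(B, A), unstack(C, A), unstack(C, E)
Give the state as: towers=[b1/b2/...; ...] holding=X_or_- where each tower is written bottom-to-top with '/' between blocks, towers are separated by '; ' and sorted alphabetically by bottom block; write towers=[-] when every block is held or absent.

towers=[D/C/E/A] holding=B

step 1 (stack(A, E)): towers=[B; D/C/E/A] holding=-
step 2 (pickup(B)): towers=[D/C/E/A] holding=B
step 3 (stack(B, A)): towers=[D/C/E/A/B] holding=-
step 4 (stack(E, B)) [no-op]: towers=[D/C/E/A/B] holding=-
step 5 (unstack(B, A)): towers=[D/C/E/A] holding=B
step 6 (unstack(C, A)) [no-op]: towers=[D/C/E/A] holding=B
step 7 (unstack(C, E)) [no-op]: towers=[D/C/E/A] holding=B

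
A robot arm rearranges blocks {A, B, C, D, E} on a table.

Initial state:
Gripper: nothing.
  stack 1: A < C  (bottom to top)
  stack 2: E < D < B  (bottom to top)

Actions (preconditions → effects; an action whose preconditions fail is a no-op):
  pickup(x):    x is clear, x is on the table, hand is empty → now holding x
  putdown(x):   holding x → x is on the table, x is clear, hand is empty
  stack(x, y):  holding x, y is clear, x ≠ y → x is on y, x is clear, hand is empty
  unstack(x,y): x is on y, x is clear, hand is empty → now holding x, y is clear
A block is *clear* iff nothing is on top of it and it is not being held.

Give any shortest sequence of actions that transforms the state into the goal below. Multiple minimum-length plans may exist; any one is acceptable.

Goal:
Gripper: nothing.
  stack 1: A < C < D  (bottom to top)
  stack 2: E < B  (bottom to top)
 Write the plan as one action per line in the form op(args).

unstack(B, D)
putdown(B)
unstack(D, E)
stack(D, C)
pickup(B)
stack(B, E)

step 1 (unstack(B, D)): towers=[A/C; E/D] holding=B
step 2 (putdown(B)): towers=[A/C; B; E/D] holding=-
step 3 (unstack(D, E)): towers=[A/C; B; E] holding=D
step 4 (stack(D, C)): towers=[A/C/D; B; E] holding=-
step 5 (pickup(B)): towers=[A/C/D; E] holding=B
step 6 (stack(B, E)): towers=[A/C/D; E/B] holding=-
goal check: towers=[A/C/D; E/B] holding=- — reached (length 6, optimal by BFS)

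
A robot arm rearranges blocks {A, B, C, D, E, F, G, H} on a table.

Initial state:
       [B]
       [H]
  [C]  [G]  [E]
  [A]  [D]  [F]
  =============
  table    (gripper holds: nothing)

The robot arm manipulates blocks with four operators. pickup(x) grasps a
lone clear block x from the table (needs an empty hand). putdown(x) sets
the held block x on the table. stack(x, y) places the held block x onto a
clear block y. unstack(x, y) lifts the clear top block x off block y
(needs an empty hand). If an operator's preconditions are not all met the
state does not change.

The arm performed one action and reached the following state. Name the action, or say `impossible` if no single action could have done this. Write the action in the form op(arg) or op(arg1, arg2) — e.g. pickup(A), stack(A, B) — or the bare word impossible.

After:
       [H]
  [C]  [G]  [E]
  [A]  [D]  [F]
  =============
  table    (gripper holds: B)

target: towers=[A/C; D/G/H; F/E] holding=B
     unstack(E, F) → towers=[A/C; D/G/H/B; F] holding=E
     unstack(B, H) → towers=[A/C; D/G/H; F/E] holding=B  ← match
     unstack(C, A) → towers=[A; D/G/H/B; F/E] holding=C

unstack(B, H)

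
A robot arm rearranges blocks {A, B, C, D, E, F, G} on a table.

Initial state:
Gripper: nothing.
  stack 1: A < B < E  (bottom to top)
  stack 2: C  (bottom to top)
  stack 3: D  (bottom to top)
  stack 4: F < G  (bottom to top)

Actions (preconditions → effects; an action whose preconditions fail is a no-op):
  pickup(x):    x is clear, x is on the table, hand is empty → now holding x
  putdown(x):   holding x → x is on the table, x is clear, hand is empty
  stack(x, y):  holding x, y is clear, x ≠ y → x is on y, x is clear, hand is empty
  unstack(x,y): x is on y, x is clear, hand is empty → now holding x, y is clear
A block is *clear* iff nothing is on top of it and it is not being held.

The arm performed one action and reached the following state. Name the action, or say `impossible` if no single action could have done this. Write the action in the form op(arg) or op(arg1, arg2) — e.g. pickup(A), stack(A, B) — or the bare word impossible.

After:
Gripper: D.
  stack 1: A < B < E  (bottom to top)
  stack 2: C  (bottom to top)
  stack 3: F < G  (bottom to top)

target: towers=[A/B/E; C; F/G] holding=D
     unstack(G, F) → towers=[A/B/E; C; D; F] holding=G
         pickup(D) → towers=[A/B/E; C; F/G] holding=D  ← match
     unstack(E, B) → towers=[A/B; C; D; F/G] holding=E
         pickup(C) → towers=[A/B/E; D; F/G] holding=C

pickup(D)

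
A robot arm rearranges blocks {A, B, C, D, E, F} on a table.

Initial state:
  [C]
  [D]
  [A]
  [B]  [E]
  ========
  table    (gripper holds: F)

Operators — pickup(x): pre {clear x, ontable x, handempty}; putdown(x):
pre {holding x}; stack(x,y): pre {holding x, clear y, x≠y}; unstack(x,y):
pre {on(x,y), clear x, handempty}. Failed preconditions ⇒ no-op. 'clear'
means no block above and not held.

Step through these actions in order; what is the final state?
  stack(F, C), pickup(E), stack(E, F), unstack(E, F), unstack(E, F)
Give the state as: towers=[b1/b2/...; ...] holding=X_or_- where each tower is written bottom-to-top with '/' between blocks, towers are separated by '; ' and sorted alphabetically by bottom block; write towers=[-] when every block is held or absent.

towers=[B/A/D/C/F] holding=E

step 1 (stack(F, C)): towers=[B/A/D/C/F; E] holding=-
step 2 (pickup(E)): towers=[B/A/D/C/F] holding=E
step 3 (stack(E, F)): towers=[B/A/D/C/F/E] holding=-
step 4 (unstack(E, F)): towers=[B/A/D/C/F] holding=E
step 5 (unstack(E, F)) [no-op]: towers=[B/A/D/C/F] holding=E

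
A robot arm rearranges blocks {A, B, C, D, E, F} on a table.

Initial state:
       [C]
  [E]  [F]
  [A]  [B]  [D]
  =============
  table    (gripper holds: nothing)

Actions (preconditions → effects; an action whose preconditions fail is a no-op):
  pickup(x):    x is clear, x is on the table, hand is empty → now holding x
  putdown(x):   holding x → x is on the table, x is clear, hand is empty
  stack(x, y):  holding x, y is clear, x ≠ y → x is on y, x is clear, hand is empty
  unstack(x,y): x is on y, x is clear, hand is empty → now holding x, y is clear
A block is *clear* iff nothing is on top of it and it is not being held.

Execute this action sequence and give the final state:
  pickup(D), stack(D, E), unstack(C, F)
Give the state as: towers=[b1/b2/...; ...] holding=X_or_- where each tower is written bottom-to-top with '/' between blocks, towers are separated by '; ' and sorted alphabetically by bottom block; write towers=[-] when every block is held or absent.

step 1 (pickup(D)): towers=[A/E; B/F/C] holding=D
step 2 (stack(D, E)): towers=[A/E/D; B/F/C] holding=-
step 3 (unstack(C, F)): towers=[A/E/D; B/F] holding=C

towers=[A/E/D; B/F] holding=C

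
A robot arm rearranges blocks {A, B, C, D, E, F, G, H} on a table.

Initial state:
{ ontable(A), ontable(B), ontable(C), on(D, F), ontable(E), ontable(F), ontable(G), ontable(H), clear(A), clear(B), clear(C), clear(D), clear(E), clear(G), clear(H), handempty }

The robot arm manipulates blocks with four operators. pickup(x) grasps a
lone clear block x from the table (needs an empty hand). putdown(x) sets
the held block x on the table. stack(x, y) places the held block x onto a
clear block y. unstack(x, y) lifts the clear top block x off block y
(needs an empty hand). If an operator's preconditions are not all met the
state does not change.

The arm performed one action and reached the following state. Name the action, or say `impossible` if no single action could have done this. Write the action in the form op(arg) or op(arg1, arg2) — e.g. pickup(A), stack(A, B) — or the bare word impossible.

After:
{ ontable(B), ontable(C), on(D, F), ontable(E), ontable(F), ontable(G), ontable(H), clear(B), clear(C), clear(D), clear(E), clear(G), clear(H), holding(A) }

target: towers=[B; C; E; F/D; G; H] holding=A
         pickup(G) → towers=[A; B; C; E; F/D; H] holding=G
         pickup(A) → towers=[B; C; E; F/D; G; H] holding=A  ← match
         pickup(E) → towers=[A; B; C; F/D; G; H] holding=E
         pickup(H) → towers=[A; B; C; E; F/D; G] holding=H
         pickup(B) → towers=[A; C; E; F/D; G; H] holding=B
     unstack(D, F) → towers=[A; B; C; E; F; G; H] holding=D
         pickup(C) → towers=[A; B; E; F/D; G; H] holding=C

pickup(A)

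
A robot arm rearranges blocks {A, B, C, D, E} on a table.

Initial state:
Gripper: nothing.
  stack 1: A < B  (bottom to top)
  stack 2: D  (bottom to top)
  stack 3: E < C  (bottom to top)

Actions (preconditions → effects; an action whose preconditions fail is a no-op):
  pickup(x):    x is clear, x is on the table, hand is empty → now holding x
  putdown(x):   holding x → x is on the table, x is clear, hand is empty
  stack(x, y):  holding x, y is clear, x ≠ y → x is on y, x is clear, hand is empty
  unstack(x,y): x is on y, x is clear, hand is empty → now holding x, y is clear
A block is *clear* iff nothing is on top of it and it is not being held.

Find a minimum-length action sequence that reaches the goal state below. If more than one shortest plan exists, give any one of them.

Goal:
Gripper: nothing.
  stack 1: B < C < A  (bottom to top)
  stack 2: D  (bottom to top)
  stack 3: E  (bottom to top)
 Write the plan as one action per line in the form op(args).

unstack(B, A)
putdown(B)
unstack(C, E)
stack(C, B)
pickup(A)
stack(A, C)

step 1 (unstack(B, A)): towers=[A; D; E/C] holding=B
step 2 (putdown(B)): towers=[A; B; D; E/C] holding=-
step 3 (unstack(C, E)): towers=[A; B; D; E] holding=C
step 4 (stack(C, B)): towers=[A; B/C; D; E] holding=-
step 5 (pickup(A)): towers=[B/C; D; E] holding=A
step 6 (stack(A, C)): towers=[B/C/A; D; E] holding=-
goal check: towers=[B/C/A; D; E] holding=- — reached (length 6, optimal by BFS)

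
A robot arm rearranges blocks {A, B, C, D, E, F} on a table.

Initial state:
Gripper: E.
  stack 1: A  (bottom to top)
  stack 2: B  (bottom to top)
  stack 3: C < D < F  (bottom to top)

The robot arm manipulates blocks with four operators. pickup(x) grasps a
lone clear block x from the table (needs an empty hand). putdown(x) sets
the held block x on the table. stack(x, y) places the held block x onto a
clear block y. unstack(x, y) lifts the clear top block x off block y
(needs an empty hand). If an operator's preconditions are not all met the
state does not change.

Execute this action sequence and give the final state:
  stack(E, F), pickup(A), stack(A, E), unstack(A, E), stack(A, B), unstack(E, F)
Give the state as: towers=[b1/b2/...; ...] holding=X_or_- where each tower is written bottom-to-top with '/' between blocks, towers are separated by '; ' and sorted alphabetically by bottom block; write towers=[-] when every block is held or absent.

towers=[B/A; C/D/F] holding=E

step 1 (stack(E, F)): towers=[A; B; C/D/F/E] holding=-
step 2 (pickup(A)): towers=[B; C/D/F/E] holding=A
step 3 (stack(A, E)): towers=[B; C/D/F/E/A] holding=-
step 4 (unstack(A, E)): towers=[B; C/D/F/E] holding=A
step 5 (stack(A, B)): towers=[B/A; C/D/F/E] holding=-
step 6 (unstack(E, F)): towers=[B/A; C/D/F] holding=E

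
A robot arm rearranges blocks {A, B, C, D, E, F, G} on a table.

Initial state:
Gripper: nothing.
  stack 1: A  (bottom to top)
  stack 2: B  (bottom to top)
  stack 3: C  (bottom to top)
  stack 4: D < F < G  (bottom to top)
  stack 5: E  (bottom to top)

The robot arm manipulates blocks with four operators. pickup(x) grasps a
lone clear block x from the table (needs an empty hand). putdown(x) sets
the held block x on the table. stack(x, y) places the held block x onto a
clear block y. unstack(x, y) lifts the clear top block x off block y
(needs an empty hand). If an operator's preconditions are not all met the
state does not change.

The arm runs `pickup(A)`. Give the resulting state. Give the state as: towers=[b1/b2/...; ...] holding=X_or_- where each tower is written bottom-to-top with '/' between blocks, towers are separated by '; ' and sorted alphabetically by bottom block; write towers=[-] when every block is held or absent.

towers=[B; C; D/F/G; E] holding=A

before: towers=[A; B; C; D/F/G; E] holding=-
pre[pickup(A)]: clear(A) ok, ontable(A) ok, handempty ok
all met → apply pickup(A)
after:  towers=[B; C; D/F/G; E] holding=A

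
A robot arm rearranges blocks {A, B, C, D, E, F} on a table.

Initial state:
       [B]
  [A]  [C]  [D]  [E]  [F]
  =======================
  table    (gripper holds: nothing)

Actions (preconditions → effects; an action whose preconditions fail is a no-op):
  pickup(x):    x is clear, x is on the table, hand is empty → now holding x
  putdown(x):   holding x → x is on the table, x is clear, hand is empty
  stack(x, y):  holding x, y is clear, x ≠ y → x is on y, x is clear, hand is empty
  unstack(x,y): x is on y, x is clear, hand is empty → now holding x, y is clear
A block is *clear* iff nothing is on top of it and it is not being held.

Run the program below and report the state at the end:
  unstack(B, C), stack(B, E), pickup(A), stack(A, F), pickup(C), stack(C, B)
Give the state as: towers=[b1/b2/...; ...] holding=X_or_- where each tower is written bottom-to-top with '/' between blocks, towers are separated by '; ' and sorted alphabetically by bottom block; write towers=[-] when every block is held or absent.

towers=[D; E/B/C; F/A] holding=-

step 1 (unstack(B, C)): towers=[A; C; D; E; F] holding=B
step 2 (stack(B, E)): towers=[A; C; D; E/B; F] holding=-
step 3 (pickup(A)): towers=[C; D; E/B; F] holding=A
step 4 (stack(A, F)): towers=[C; D; E/B; F/A] holding=-
step 5 (pickup(C)): towers=[D; E/B; F/A] holding=C
step 6 (stack(C, B)): towers=[D; E/B/C; F/A] holding=-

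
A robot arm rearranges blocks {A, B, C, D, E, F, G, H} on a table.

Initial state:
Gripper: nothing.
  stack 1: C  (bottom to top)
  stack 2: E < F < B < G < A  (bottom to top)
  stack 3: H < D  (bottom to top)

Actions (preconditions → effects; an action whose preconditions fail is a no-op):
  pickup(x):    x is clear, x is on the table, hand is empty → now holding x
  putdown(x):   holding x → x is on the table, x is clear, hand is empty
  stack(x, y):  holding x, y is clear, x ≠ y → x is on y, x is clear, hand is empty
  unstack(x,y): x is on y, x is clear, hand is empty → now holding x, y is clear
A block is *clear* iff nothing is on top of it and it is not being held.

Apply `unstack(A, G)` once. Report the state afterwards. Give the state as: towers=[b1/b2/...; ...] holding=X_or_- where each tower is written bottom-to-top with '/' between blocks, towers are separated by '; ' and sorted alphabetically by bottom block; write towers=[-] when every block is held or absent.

before: towers=[C; E/F/B/G/A; H/D] holding=-
pre[unstack(A, G)]: on(A,G) ✓, clear(A) ✓, handempty ✓
all met → apply unstack(A, G)
after:  towers=[C; E/F/B/G; H/D] holding=A

towers=[C; E/F/B/G; H/D] holding=A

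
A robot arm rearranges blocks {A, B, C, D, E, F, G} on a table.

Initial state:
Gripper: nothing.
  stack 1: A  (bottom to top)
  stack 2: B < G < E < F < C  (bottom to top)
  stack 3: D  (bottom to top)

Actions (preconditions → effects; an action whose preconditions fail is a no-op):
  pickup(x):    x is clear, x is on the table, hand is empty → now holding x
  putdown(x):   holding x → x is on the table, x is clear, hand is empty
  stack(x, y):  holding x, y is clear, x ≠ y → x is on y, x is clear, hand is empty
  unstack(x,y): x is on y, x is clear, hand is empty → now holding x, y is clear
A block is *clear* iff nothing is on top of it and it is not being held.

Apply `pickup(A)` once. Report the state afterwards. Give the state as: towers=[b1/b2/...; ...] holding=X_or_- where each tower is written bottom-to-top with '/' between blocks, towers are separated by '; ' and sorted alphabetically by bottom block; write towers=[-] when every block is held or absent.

before: towers=[A; B/G/E/F/C; D] holding=-
pre[pickup(A)]: clear(A) ok, ontable(A) ok, handempty ok
all met → apply pickup(A)
after:  towers=[B/G/E/F/C; D] holding=A

towers=[B/G/E/F/C; D] holding=A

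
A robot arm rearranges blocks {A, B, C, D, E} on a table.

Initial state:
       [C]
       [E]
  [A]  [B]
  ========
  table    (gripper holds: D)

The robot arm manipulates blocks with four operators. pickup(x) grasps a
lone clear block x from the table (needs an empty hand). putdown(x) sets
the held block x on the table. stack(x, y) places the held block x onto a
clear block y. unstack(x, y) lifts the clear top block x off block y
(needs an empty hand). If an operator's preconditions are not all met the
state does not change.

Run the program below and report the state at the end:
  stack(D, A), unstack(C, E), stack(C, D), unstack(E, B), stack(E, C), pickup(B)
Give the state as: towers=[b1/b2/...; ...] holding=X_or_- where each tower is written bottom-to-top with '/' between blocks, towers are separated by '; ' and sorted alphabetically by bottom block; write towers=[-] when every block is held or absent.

towers=[A/D/C/E] holding=B

step 1 (stack(D, A)): towers=[A/D; B/E/C] holding=-
step 2 (unstack(C, E)): towers=[A/D; B/E] holding=C
step 3 (stack(C, D)): towers=[A/D/C; B/E] holding=-
step 4 (unstack(E, B)): towers=[A/D/C; B] holding=E
step 5 (stack(E, C)): towers=[A/D/C/E; B] holding=-
step 6 (pickup(B)): towers=[A/D/C/E] holding=B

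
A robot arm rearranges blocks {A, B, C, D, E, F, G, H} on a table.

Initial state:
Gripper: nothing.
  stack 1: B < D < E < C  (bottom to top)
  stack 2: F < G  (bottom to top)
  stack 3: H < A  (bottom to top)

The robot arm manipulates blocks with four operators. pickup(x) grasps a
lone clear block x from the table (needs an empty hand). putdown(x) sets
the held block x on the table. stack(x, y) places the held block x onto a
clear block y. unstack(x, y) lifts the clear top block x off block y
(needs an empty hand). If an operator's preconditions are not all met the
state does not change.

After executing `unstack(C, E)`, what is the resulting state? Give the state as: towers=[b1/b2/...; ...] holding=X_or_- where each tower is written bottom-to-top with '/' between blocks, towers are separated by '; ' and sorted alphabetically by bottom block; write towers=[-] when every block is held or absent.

before: towers=[B/D/E/C; F/G; H/A] holding=-
pre[unstack(C, E)]: on(C,E) ok, clear(C) ok, handempty ok
all met → apply unstack(C, E)
after:  towers=[B/D/E; F/G; H/A] holding=C

towers=[B/D/E; F/G; H/A] holding=C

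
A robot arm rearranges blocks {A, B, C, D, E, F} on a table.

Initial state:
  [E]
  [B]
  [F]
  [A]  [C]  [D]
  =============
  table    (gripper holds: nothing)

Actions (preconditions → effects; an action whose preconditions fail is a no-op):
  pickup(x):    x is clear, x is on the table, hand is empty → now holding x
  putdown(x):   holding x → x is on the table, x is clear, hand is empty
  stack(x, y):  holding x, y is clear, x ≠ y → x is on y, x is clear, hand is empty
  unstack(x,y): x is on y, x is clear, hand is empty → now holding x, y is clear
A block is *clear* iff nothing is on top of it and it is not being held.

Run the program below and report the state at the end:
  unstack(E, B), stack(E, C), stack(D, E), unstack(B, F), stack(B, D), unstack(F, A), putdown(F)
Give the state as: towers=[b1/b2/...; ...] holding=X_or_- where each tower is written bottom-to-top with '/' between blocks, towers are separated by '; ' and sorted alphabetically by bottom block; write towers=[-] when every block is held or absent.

step 1 (unstack(E, B)): towers=[A/F/B; C; D] holding=E
step 2 (stack(E, C)): towers=[A/F/B; C/E; D] holding=-
step 3 (stack(D, E)) [no-op]: towers=[A/F/B; C/E; D] holding=-
step 4 (unstack(B, F)): towers=[A/F; C/E; D] holding=B
step 5 (stack(B, D)): towers=[A/F; C/E; D/B] holding=-
step 6 (unstack(F, A)): towers=[A; C/E; D/B] holding=F
step 7 (putdown(F)): towers=[A; C/E; D/B; F] holding=-

towers=[A; C/E; D/B; F] holding=-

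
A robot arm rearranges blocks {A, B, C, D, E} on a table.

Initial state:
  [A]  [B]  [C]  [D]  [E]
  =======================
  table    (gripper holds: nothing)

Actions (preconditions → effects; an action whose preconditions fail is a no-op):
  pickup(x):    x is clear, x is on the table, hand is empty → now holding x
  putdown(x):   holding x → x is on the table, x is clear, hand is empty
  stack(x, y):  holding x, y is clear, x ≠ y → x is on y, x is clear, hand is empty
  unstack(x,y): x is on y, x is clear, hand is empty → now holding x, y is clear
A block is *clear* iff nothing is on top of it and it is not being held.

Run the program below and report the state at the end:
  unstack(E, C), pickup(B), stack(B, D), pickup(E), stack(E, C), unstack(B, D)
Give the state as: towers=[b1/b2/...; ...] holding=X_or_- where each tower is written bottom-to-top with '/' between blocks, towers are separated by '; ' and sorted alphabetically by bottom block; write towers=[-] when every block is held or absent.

step 1 (unstack(E, C)) [no-op]: towers=[A; B; C; D; E] holding=-
step 2 (pickup(B)): towers=[A; C; D; E] holding=B
step 3 (stack(B, D)): towers=[A; C; D/B; E] holding=-
step 4 (pickup(E)): towers=[A; C; D/B] holding=E
step 5 (stack(E, C)): towers=[A; C/E; D/B] holding=-
step 6 (unstack(B, D)): towers=[A; C/E; D] holding=B

towers=[A; C/E; D] holding=B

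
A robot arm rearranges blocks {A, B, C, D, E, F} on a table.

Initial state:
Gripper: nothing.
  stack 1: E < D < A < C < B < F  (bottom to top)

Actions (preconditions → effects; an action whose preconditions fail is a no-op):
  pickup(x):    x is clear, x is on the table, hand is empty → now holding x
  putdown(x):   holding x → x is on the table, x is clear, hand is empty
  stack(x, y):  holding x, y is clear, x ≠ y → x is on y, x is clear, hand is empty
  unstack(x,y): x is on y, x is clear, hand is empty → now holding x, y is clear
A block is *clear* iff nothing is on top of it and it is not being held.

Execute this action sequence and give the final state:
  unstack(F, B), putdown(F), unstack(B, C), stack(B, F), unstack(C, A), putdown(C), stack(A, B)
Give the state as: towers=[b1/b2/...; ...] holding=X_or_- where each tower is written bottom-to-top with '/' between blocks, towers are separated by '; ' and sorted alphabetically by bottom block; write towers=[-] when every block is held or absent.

step 1 (unstack(F, B)): towers=[E/D/A/C/B] holding=F
step 2 (putdown(F)): towers=[E/D/A/C/B; F] holding=-
step 3 (unstack(B, C)): towers=[E/D/A/C; F] holding=B
step 4 (stack(B, F)): towers=[E/D/A/C; F/B] holding=-
step 5 (unstack(C, A)): towers=[E/D/A; F/B] holding=C
step 6 (putdown(C)): towers=[C; E/D/A; F/B] holding=-
step 7 (stack(A, B)) [no-op]: towers=[C; E/D/A; F/B] holding=-

towers=[C; E/D/A; F/B] holding=-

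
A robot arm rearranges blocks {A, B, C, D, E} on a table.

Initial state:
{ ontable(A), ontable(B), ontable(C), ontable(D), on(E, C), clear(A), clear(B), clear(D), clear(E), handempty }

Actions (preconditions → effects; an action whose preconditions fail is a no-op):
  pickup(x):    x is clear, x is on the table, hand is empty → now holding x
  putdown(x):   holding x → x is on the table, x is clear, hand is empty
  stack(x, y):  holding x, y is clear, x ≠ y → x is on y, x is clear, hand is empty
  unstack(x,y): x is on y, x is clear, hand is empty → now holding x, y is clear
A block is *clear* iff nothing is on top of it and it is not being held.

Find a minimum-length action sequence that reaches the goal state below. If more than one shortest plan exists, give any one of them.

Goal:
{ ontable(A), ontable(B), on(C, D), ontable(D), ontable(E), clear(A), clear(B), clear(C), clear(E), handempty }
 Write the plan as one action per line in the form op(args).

step 1 (unstack(E, C)): towers=[A; B; C; D] holding=E
step 2 (putdown(E)): towers=[A; B; C; D; E] holding=-
step 3 (pickup(C)): towers=[A; B; D; E] holding=C
step 4 (stack(C, D)): towers=[A; B; D/C; E] holding=-
goal check: towers=[A; B; D/C; E] holding=- — reached (length 4, optimal by BFS)

unstack(E, C)
putdown(E)
pickup(C)
stack(C, D)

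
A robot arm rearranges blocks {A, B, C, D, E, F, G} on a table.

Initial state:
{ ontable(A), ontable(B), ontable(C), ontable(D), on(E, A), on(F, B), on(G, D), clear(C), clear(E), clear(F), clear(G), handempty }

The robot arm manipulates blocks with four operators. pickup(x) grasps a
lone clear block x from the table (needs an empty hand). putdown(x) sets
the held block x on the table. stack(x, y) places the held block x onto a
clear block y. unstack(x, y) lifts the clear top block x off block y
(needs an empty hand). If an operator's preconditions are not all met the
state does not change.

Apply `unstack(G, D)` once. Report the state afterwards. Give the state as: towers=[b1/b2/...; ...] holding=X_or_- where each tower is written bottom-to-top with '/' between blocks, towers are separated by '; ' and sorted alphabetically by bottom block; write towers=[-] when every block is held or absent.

towers=[A/E; B/F; C; D] holding=G

before: towers=[A/E; B/F; C; D/G] holding=-
pre[unstack(G, D)]: on(G,D) ✓, clear(G) ✓, handempty ✓
all met → apply unstack(G, D)
after:  towers=[A/E; B/F; C; D] holding=G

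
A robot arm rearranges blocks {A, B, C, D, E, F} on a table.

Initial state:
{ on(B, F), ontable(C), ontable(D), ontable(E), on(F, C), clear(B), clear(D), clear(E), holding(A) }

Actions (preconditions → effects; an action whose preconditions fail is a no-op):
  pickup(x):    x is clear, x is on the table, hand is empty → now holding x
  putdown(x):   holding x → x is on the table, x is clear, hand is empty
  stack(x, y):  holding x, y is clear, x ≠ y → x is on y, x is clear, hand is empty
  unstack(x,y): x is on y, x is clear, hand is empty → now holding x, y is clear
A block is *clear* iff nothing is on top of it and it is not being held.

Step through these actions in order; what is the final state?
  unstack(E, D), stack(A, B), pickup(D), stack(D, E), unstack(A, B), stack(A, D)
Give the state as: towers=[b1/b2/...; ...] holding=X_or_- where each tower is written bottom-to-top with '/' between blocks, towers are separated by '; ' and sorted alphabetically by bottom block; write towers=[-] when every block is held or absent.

towers=[C/F/B; E/D/A] holding=-

step 1 (unstack(E, D)) [no-op]: towers=[C/F/B; D; E] holding=A
step 2 (stack(A, B)): towers=[C/F/B/A; D; E] holding=-
step 3 (pickup(D)): towers=[C/F/B/A; E] holding=D
step 4 (stack(D, E)): towers=[C/F/B/A; E/D] holding=-
step 5 (unstack(A, B)): towers=[C/F/B; E/D] holding=A
step 6 (stack(A, D)): towers=[C/F/B; E/D/A] holding=-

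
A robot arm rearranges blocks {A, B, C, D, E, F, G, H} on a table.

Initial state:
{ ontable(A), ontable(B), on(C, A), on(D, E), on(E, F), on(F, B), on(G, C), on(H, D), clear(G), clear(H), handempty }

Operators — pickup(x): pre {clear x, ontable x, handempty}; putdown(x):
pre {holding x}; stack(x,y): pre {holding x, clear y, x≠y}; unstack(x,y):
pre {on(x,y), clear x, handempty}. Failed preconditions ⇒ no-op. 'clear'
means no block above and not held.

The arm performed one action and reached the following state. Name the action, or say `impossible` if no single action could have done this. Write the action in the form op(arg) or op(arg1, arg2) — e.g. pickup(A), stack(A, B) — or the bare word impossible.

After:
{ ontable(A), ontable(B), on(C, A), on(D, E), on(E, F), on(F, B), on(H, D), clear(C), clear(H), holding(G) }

unstack(G, C)

target: towers=[A/C; B/F/E/D/H] holding=G
     unstack(G, C) → towers=[A/C; B/F/E/D/H] holding=G  ← match
     unstack(H, D) → towers=[A/C/G; B/F/E/D] holding=H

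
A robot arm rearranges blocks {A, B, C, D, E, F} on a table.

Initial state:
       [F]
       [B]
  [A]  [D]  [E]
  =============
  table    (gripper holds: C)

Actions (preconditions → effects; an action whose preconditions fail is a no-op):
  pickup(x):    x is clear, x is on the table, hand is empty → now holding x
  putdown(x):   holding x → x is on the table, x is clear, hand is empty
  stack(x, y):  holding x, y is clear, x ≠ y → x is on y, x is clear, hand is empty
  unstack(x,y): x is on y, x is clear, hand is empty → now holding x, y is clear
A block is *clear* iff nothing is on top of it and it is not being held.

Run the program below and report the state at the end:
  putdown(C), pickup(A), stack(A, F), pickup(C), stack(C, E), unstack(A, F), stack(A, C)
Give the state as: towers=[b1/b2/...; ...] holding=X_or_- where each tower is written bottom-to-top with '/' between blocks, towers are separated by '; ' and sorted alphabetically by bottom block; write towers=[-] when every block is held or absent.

step 1 (putdown(C)): towers=[A; C; D/B/F; E] holding=-
step 2 (pickup(A)): towers=[C; D/B/F; E] holding=A
step 3 (stack(A, F)): towers=[C; D/B/F/A; E] holding=-
step 4 (pickup(C)): towers=[D/B/F/A; E] holding=C
step 5 (stack(C, E)): towers=[D/B/F/A; E/C] holding=-
step 6 (unstack(A, F)): towers=[D/B/F; E/C] holding=A
step 7 (stack(A, C)): towers=[D/B/F; E/C/A] holding=-

towers=[D/B/F; E/C/A] holding=-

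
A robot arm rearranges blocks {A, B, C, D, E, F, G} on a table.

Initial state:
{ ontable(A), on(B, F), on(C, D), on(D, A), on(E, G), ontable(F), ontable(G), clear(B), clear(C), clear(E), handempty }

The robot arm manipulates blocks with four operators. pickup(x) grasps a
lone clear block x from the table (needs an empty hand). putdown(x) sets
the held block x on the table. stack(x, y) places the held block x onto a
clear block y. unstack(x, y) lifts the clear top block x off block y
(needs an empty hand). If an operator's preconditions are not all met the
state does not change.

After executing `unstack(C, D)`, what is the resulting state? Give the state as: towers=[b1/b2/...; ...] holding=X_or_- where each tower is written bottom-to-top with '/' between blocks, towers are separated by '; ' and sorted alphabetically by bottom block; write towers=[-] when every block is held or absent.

before: towers=[A/D/C; F/B; G/E] holding=-
pre[unstack(C, D)]: on(C,D) ok, clear(C) ok, handempty ok
all met → apply unstack(C, D)
after:  towers=[A/D; F/B; G/E] holding=C

towers=[A/D; F/B; G/E] holding=C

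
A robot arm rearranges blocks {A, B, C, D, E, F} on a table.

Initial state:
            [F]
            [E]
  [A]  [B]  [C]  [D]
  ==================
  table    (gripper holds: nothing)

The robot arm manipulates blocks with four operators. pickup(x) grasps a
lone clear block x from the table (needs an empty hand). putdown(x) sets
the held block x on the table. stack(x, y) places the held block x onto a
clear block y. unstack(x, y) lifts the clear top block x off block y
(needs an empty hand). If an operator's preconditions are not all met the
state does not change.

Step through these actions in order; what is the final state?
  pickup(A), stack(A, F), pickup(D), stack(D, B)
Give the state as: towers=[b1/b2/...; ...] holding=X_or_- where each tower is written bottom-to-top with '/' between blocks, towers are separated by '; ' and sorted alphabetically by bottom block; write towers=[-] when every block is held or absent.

towers=[B/D; C/E/F/A] holding=-

step 1 (pickup(A)): towers=[B; C/E/F; D] holding=A
step 2 (stack(A, F)): towers=[B; C/E/F/A; D] holding=-
step 3 (pickup(D)): towers=[B; C/E/F/A] holding=D
step 4 (stack(D, B)): towers=[B/D; C/E/F/A] holding=-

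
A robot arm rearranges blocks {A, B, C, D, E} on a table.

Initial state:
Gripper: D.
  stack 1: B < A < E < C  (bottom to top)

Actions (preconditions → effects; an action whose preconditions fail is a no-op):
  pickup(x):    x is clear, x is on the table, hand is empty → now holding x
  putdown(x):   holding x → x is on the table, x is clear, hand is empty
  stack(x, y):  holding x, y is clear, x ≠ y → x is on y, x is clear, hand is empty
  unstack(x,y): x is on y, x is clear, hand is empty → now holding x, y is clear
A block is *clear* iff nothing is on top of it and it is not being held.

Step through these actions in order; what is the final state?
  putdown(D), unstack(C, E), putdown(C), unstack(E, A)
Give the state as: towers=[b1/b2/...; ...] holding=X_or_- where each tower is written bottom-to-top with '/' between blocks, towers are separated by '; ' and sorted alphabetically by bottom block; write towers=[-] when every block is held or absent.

towers=[B/A; C; D] holding=E

step 1 (putdown(D)): towers=[B/A/E/C; D] holding=-
step 2 (unstack(C, E)): towers=[B/A/E; D] holding=C
step 3 (putdown(C)): towers=[B/A/E; C; D] holding=-
step 4 (unstack(E, A)): towers=[B/A; C; D] holding=E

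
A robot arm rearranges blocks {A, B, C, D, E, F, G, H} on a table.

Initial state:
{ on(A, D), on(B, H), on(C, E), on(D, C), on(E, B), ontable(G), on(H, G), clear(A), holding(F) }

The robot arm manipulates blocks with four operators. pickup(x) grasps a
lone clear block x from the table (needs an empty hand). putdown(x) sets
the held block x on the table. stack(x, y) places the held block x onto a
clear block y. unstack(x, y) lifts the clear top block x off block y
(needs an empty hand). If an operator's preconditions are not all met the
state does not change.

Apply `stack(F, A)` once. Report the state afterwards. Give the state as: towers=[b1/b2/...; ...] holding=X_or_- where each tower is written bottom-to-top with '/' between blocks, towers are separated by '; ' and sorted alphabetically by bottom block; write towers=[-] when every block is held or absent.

towers=[G/H/B/E/C/D/A/F] holding=-

before: towers=[G/H/B/E/C/D/A] holding=F
pre[stack(F, A)]: holding(F) ok, clear(A) ok, F≠A ok
all met → apply stack(F, A)
after:  towers=[G/H/B/E/C/D/A/F] holding=-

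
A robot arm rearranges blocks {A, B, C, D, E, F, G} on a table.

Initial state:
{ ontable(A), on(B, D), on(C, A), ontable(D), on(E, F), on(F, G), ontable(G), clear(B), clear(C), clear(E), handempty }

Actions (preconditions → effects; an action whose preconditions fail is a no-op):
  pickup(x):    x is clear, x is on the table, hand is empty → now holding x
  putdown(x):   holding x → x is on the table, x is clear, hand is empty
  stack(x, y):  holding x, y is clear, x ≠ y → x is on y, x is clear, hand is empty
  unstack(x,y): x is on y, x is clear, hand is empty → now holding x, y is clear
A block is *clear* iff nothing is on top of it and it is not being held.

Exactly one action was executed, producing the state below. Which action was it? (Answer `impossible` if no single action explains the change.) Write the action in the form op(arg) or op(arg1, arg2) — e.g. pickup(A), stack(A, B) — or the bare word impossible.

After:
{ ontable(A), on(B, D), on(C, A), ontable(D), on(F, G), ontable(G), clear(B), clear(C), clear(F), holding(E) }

target: towers=[A/C; D/B; G/F] holding=E
     unstack(B, D) → towers=[A/C; D; G/F/E] holding=B
     unstack(E, F) → towers=[A/C; D/B; G/F] holding=E  ← match
     unstack(C, A) → towers=[A; D/B; G/F/E] holding=C

unstack(E, F)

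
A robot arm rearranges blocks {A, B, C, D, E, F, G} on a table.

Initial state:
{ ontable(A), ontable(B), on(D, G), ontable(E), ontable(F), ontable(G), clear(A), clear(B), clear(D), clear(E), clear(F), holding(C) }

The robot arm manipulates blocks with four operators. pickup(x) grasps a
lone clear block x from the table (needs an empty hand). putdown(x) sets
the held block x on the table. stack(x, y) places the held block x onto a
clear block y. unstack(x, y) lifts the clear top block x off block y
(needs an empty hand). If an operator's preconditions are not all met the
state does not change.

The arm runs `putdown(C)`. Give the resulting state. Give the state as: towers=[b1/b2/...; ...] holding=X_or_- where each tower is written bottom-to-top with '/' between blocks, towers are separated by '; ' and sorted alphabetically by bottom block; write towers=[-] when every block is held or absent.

towers=[A; B; C; E; F; G/D] holding=-

before: towers=[A; B; E; F; G/D] holding=C
pre[putdown(C)]: holding(C) ok
all met → apply putdown(C)
after:  towers=[A; B; C; E; F; G/D] holding=-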